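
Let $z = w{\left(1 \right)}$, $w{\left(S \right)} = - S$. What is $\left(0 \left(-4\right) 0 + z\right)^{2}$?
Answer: $1$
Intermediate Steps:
$z = -1$ ($z = \left(-1\right) 1 = -1$)
$\left(0 \left(-4\right) 0 + z\right)^{2} = \left(0 \left(-4\right) 0 - 1\right)^{2} = \left(0 \cdot 0 - 1\right)^{2} = \left(0 - 1\right)^{2} = \left(-1\right)^{2} = 1$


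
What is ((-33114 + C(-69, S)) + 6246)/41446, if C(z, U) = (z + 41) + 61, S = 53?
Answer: -26835/41446 ≈ -0.64747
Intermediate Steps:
C(z, U) = 102 + z (C(z, U) = (41 + z) + 61 = 102 + z)
((-33114 + C(-69, S)) + 6246)/41446 = ((-33114 + (102 - 69)) + 6246)/41446 = ((-33114 + 33) + 6246)*(1/41446) = (-33081 + 6246)*(1/41446) = -26835*1/41446 = -26835/41446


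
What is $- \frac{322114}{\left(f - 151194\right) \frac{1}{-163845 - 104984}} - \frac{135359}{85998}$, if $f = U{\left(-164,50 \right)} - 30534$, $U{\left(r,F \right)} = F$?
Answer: $- \frac{3723449836049695}{7811972322} \approx -4.7663 \cdot 10^{5}$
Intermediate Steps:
$f = -30484$ ($f = 50 - 30534 = -30484$)
$- \frac{322114}{\left(f - 151194\right) \frac{1}{-163845 - 104984}} - \frac{135359}{85998} = - \frac{322114}{\left(-30484 - 151194\right) \frac{1}{-163845 - 104984}} - \frac{135359}{85998} = - \frac{322114}{\left(-181678\right) \frac{1}{-268829}} - \frac{135359}{85998} = - \frac{322114}{\left(-181678\right) \left(- \frac{1}{268829}\right)} - \frac{135359}{85998} = - \frac{322114}{\frac{181678}{268829}} - \frac{135359}{85998} = \left(-322114\right) \frac{268829}{181678} - \frac{135359}{85998} = - \frac{43296792253}{90839} - \frac{135359}{85998} = - \frac{3723449836049695}{7811972322}$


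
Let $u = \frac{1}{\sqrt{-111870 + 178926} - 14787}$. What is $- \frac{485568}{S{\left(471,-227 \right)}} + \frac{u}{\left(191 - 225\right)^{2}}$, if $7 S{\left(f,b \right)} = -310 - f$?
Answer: $\frac{286293584266555827}{65783132718556} - \frac{\sqrt{4191}}{63172022457} \approx 4352.1$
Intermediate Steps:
$S{\left(f,b \right)} = - \frac{310}{7} - \frac{f}{7}$ ($S{\left(f,b \right)} = \frac{-310 - f}{7} = - \frac{310}{7} - \frac{f}{7}$)
$u = \frac{1}{-14787 + 4 \sqrt{4191}}$ ($u = \frac{1}{\sqrt{67056} - 14787} = \frac{1}{4 \sqrt{4191} - 14787} = \frac{1}{-14787 + 4 \sqrt{4191}} \approx -6.8832 \cdot 10^{-5}$)
$- \frac{485568}{S{\left(471,-227 \right)}} + \frac{u}{\left(191 - 225\right)^{2}} = - \frac{485568}{- \frac{310}{7} - \frac{471}{7}} + \frac{- \frac{4929}{72862771} - \frac{4 \sqrt{4191}}{218588313}}{\left(191 - 225\right)^{2}} = - \frac{485568}{- \frac{310}{7} - \frac{471}{7}} + \frac{- \frac{4929}{72862771} - \frac{4 \sqrt{4191}}{218588313}}{\left(-34\right)^{2}} = - \frac{485568}{- \frac{781}{7}} + \frac{- \frac{4929}{72862771} - \frac{4 \sqrt{4191}}{218588313}}{1156} = \left(-485568\right) \left(- \frac{7}{781}\right) + \left(- \frac{4929}{72862771} - \frac{4 \sqrt{4191}}{218588313}\right) \frac{1}{1156} = \frac{3398976}{781} - \left(\frac{4929}{84229363276} + \frac{\sqrt{4191}}{63172022457}\right) = \frac{286293584266555827}{65783132718556} - \frac{\sqrt{4191}}{63172022457}$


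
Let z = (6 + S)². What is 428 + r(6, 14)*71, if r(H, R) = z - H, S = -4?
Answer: 286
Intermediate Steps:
z = 4 (z = (6 - 4)² = 2² = 4)
r(H, R) = 4 - H
428 + r(6, 14)*71 = 428 + (4 - 1*6)*71 = 428 + (4 - 6)*71 = 428 - 2*71 = 428 - 142 = 286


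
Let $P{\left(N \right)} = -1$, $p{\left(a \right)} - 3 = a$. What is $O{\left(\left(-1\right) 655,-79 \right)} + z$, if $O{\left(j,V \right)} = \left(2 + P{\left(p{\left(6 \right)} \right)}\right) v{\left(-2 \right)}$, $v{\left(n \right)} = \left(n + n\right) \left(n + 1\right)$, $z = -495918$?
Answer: $-495914$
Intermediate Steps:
$p{\left(a \right)} = 3 + a$
$v{\left(n \right)} = 2 n \left(1 + n\right)$
$O{\left(j,V \right)} = 4$ ($O{\left(j,V \right)} = \left(2 - 1\right) 2 \left(-2\right) \left(1 - 2\right) = 1 \cdot 2 \left(-2\right) \left(-1\right) = 1 \cdot 4 = 4$)
$O{\left(\left(-1\right) 655,-79 \right)} + z = 4 - 495918 = -495914$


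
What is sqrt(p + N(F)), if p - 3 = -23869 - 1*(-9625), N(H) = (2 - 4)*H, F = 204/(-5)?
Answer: I*sqrt(353985)/5 ≈ 118.99*I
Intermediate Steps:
F = -204/5 (F = 204*(-1/5) = -204/5 ≈ -40.800)
N(H) = -2*H
p = -14241 (p = 3 + (-23869 - 1*(-9625)) = 3 + (-23869 + 9625) = 3 - 14244 = -14241)
sqrt(p + N(F)) = sqrt(-14241 - 2*(-204/5)) = sqrt(-14241 + 408/5) = sqrt(-70797/5) = I*sqrt(353985)/5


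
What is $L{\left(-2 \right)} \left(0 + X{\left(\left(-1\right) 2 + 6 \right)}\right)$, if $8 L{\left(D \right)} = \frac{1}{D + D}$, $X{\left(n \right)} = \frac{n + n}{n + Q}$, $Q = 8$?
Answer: $- \frac{1}{48} \approx -0.020833$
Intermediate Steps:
$X{\left(n \right)} = \frac{2 n}{8 + n}$ ($X{\left(n \right)} = \frac{n + n}{n + 8} = \frac{2 n}{8 + n}$)
$L{\left(D \right)} = \frac{1}{16 D}$ ($L{\left(D \right)} = \frac{1}{8 \left(D + D\right)} = \frac{1}{8 \cdot 2 D} = \frac{\frac{1}{2} \frac{1}{D}}{8} = \frac{1}{16 D}$)
$L{\left(-2 \right)} \left(0 + X{\left(\left(-1\right) 2 + 6 \right)}\right) = \frac{1}{16 \left(-2\right)} \left(0 + \frac{2 \left(\left(-1\right) 2 + 6\right)}{8 + \left(\left(-1\right) 2 + 6\right)}\right) = \frac{1}{16} \left(- \frac{1}{2}\right) \left(0 + \frac{2 \left(-2 + 6\right)}{8 + \left(-2 + 6\right)}\right) = - \frac{0 + 2 \cdot 4 \frac{1}{8 + 4}}{32} = - \frac{0 + 2 \cdot 4 \cdot \frac{1}{12}}{32} = - \frac{0 + \frac{2}{3}}{32} = \left(- \frac{1}{32}\right) \frac{2}{3} = - \frac{1}{48}$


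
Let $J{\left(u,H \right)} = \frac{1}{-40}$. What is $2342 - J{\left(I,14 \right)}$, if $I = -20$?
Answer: $\frac{93681}{40} \approx 2342.0$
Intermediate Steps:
$J{\left(u,H \right)} = - \frac{1}{40}$
$2342 - J{\left(I,14 \right)} = 2342 - - \frac{1}{40} = 2342 + \frac{1}{40} = \frac{93681}{40}$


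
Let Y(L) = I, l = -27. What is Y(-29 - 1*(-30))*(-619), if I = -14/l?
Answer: -8666/27 ≈ -320.96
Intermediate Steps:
I = 14/27 (I = -14/(-27) = -14*(-1/27) = 14/27 ≈ 0.51852)
Y(L) = 14/27
Y(-29 - 1*(-30))*(-619) = (14/27)*(-619) = -8666/27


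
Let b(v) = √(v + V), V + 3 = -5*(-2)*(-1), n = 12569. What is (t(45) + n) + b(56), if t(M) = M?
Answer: 12614 + √43 ≈ 12621.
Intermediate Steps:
V = -13 (V = -3 - 5*(-2)*(-1) = -3 + 10*(-1) = -3 - 10 = -13)
b(v) = √(-13 + v) (b(v) = √(v - 13) = √(-13 + v))
(t(45) + n) + b(56) = (45 + 12569) + √(-13 + 56) = 12614 + √43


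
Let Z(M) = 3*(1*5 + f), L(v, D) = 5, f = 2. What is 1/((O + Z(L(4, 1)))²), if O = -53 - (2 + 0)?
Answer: 1/1156 ≈ 0.00086505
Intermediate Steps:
O = -55 (O = -53 - 2 = -55)
Z(M) = 21 (Z(M) = 3*(1*5 + 2) = 3*(5 + 2) = 3*7 = 21)
1/((O + Z(L(4, 1)))²) = 1/((-55 + 21)²) = 1/((-34)²) = 1/1156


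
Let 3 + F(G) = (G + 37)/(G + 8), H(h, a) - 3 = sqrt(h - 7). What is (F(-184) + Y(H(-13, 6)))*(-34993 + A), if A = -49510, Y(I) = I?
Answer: -12421941/176 - 169006*I*sqrt(5) ≈ -70579.0 - 3.7791e+5*I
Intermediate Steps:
H(h, a) = 3 + sqrt(-7 + h) (H(h, a) = 3 + sqrt(h - 7) = 3 + sqrt(-7 + h))
F(G) = -3 + (37 + G)/(8 + G) (F(G) = -3 + (G + 37)/(G + 8) = -3 + (37 + G)/(8 + G))
(F(-184) + Y(H(-13, 6)))*(-34993 + A) = ((13 - 2*(-184))/(8 - 184) + (3 + sqrt(-7 - 13)))*(-34993 - 49510) = ((13 + 368)/(-176) + (3 + sqrt(-20)))*(-84503) = (-1/176*381 + (3 + 2*I*sqrt(5)))*(-84503) = (-381/176 + (3 + 2*I*sqrt(5)))*(-84503) = (147/176 + 2*I*sqrt(5))*(-84503) = -12421941/176 - 169006*I*sqrt(5)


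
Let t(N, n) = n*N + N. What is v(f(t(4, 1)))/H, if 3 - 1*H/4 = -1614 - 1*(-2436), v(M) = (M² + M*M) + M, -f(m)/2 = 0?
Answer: 0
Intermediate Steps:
t(N, n) = N + N*n (t(N, n) = N*n + N = N + N*n)
f(m) = 0 (f(m) = -2*0 = 0)
v(M) = M + 2*M² (v(M) = (M² + M²) + M = 2*M² + M = M + 2*M²)
H = -3276 (H = 12 - 4*(-1614 - 1*(-2436)) = 12 - 4*(-1614 + 2436) = 12 - 4*822 = 12 - 3288 = -3276)
v(f(t(4, 1)))/H = (0*(1 + 2*0))/(-3276) = (0*(1 + 0))*(-1/3276) = (0*1)*(-1/3276) = 0*(-1/3276) = 0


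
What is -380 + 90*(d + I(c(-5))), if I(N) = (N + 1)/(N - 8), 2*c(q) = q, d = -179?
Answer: -115340/7 ≈ -16477.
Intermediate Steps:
c(q) = q/2
I(N) = (1 + N)/(-8 + N)
-380 + 90*(d + I(c(-5))) = -380 + 90*(-179 + (1 + (½)*(-5))/(-8 + (½)*(-5))) = -380 + 90*(-179 + (1 - 5/2)/(-8 - 5/2)) = -380 + 90*(-179 - 3/2/(-21/2)) = -380 + 90*(-179 - 2/21*(-3/2)) = -380 + 90*(-179 + ⅐) = -380 + 90*(-1252/7) = -380 - 112680/7 = -115340/7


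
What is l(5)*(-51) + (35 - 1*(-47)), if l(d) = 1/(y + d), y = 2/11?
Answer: 1371/19 ≈ 72.158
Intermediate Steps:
y = 2/11 (y = 2*(1/11) = 2/11 ≈ 0.18182)
l(d) = 1/(2/11 + d)
l(5)*(-51) + (35 - 1*(-47)) = (11/(2 + 11*5))*(-51) + (35 - 1*(-47)) = (11/(2 + 55))*(-51) + (35 + 47) = (11/57)*(-51) + 82 = -187/19 + 82 = 1371/19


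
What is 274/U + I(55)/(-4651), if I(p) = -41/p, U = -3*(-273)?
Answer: 70124149/209504295 ≈ 0.33471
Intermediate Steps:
U = 819
274/U + I(55)/(-4651) = 274/819 - 41/55/(-4651) = 274*(1/819) - 41*1/55*(-1/4651) = 274/819 - 41/55*(-1/4651) = 274/819 + 41/255805 = 70124149/209504295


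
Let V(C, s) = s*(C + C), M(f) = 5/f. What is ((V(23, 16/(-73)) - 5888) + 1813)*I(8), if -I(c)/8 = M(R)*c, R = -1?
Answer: -95427520/73 ≈ -1.3072e+6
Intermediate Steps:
V(C, s) = 2*C*s (V(C, s) = s*(2*C) = 2*C*s)
I(c) = 40*c (I(c) = -8*5/(-1)*c = -8*5*(-1)*c = -(-40)*c = 40*c)
((V(23, 16/(-73)) - 5888) + 1813)*I(8) = ((2*23*(16/(-73)) - 5888) + 1813)*(40*8) = ((2*23*(16*(-1/73)) - 5888) + 1813)*320 = ((2*23*(-16/73) - 5888) + 1813)*320 = ((-736/73 - 5888) + 1813)*320 = (-430560/73 + 1813)*320 = -298211/73*320 = -95427520/73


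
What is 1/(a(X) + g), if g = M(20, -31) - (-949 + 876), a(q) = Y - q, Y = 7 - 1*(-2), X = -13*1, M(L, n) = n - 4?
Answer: 1/60 ≈ 0.016667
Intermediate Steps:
M(L, n) = -4 + n
X = -13
Y = 9 (Y = 7 + 2 = 9)
a(q) = 9 - q
g = 38 (g = (-4 - 31) - (-949 + 876) = -35 - 1*(-73) = -35 + 73 = 38)
1/(a(X) + g) = 1/((9 - 1*(-13)) + 38) = 1/((9 + 13) + 38) = 1/(22 + 38) = 1/60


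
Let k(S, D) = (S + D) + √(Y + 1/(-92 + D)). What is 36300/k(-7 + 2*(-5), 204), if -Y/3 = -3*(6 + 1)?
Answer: 253422400/1303157 - 48400*√49399/1303157 ≈ 186.21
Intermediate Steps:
Y = 63 (Y = -(-9)*(6 + 1) = -(-9)*7 = -3*(-21) = 63)
k(S, D) = D + S + √(63 + 1/(-92 + D)) (k(S, D) = (S + D) + √(63 + 1/(-92 + D)) = (D + S) + √(63 + 1/(-92 + D)) = D + S + √(63 + 1/(-92 + D)))
36300/k(-7 + 2*(-5), 204) = 36300/(204 + (-7 + 2*(-5)) + √((-5795 + 63*204)/(-92 + 204))) = 36300/(204 + (-7 - 10) + √((-5795 + 12852)/112)) = 36300/(204 - 17 + √((1/112)*7057)) = 36300/(204 - 17 + √(7057/112)) = 36300/(204 - 17 + √49399/28) = 36300/(187 + √49399/28)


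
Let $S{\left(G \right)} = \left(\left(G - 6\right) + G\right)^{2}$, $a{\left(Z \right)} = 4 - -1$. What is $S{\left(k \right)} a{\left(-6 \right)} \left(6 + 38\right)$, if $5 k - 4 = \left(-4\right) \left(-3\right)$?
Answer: $\frac{176}{5} \approx 35.2$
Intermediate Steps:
$a{\left(Z \right)} = 5$ ($a{\left(Z \right)} = 4 + 1 = 5$)
$k = \frac{16}{5}$ ($k = \frac{4}{5} + \frac{\left(-4\right) \left(-3\right)}{5} = \frac{4}{5} + \frac{1}{5} \cdot 12 = \frac{4}{5} + \frac{12}{5} = \frac{16}{5} \approx 3.2$)
$S{\left(G \right)} = \left(-6 + 2 G\right)^{2}$ ($S{\left(G \right)} = \left(\left(G - 6\right) + G\right)^{2} = \left(\left(-6 + G\right) + G\right)^{2} = \left(-6 + 2 G\right)^{2}$)
$S{\left(k \right)} a{\left(-6 \right)} \left(6 + 38\right) = 4 \left(-3 + \frac{16}{5}\right)^{2} \cdot 5 \left(6 + 38\right) = \frac{4}{25} \cdot 5 \cdot 44 = 4 \cdot \frac{1}{25} \cdot 220 = \frac{4}{25} \cdot 220 = \frac{176}{5}$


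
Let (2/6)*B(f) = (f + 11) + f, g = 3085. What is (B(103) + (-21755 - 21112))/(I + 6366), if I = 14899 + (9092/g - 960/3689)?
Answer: -160147310680/80679431171 ≈ -1.9850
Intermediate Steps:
B(f) = 33 + 6*f (B(f) = 3*((f + 11) + f) = 3*((11 + f) + f) = 3*(11 + 2*f) = 33 + 6*f)
I = 169589616723/11380565 (I = 14899 + (9092/3085 - 960/3689) = 14899 + 30578788/11380565 = 169589616723/11380565 ≈ 14902.)
(B(103) + (-21755 - 21112))/(I + 6366) = ((33 + 6*103) + (-21755 - 21112))/(169589616723/11380565 + 6366) = ((33 + 618) - 42867)/(242038293513/11380565) = (651 - 42867)*(11380565/242038293513) = -42216*11380565/242038293513 = -160147310680/80679431171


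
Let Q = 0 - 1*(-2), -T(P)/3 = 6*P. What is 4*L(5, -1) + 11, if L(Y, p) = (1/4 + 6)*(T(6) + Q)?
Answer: -2639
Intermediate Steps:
T(P) = -18*P
Q = 2 (Q = 0 + 2 = 2)
L(Y, p) = -1325/2 (L(Y, p) = (1/4 + 6)*(-18*6 + 2) = (¼ + 6)*(-108 + 2) = (25/4)*(-106) = -1325/2)
4*L(5, -1) + 11 = 4*(-1325/2) + 11 = -2650 + 11 = -2639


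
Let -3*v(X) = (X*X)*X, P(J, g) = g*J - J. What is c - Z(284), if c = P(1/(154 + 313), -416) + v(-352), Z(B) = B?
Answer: 20367436001/1401 ≈ 1.4538e+7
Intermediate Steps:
P(J, g) = -J + J*g (P(J, g) = J*g - J = -J + J*g)
v(X) = -X³/3 (v(X) = -X*X*X/3 = -X²*X/3 = -X³/3)
c = 20367833885/1401 (c = (-1 - 416)/(154 + 313) - ⅓*(-352)³ = -417/467 - ⅓*(-43614208) = (1/467)*(-417) + 43614208/3 = -417/467 + 43614208/3 = 20367833885/1401 ≈ 1.4538e+7)
c - Z(284) = 20367833885/1401 - 1*284 = 20367833885/1401 - 284 = 20367436001/1401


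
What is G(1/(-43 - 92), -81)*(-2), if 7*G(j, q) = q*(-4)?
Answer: -648/7 ≈ -92.571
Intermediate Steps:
G(j, q) = -4*q/7 (G(j, q) = (q*(-4))/7 = (-4*q)/7 = -4*q/7)
G(1/(-43 - 92), -81)*(-2) = -4/7*(-81)*(-2) = (324/7)*(-2) = -648/7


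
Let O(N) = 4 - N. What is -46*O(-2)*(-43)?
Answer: 11868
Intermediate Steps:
-46*O(-2)*(-43) = -46*(4 - 1*(-2))*(-43) = -46*(4 + 2)*(-43) = -46*6*(-43) = -276*(-43) = 11868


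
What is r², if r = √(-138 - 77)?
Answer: -215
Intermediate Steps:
r = I*√215 (r = √(-215) = I*√215 ≈ 14.663*I)
r² = (I*√215)² = -215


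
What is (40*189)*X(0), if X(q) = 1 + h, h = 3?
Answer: 30240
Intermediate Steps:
X(q) = 4 (X(q) = 1 + 3 = 4)
(40*189)*X(0) = (40*189)*4 = 7560*4 = 30240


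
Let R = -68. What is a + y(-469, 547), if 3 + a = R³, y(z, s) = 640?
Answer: -313795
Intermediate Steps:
a = -314435 (a = -3 + (-68)³ = -3 - 314432 = -314435)
a + y(-469, 547) = -314435 + 640 = -313795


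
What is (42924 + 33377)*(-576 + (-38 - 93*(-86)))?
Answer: 563406584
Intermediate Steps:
(42924 + 33377)*(-576 + (-38 - 93*(-86))) = 76301*(-576 + (-38 + 7998)) = 76301*(-576 + 7960) = 76301*7384 = 563406584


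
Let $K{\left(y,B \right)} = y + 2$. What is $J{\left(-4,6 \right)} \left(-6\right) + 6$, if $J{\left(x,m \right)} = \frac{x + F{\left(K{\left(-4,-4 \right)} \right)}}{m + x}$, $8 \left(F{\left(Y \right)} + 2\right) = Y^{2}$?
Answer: $\frac{45}{2} \approx 22.5$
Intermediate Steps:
$K{\left(y,B \right)} = 2 + y$
$F{\left(Y \right)} = -2 + \frac{Y^{2}}{8}$
$J{\left(x,m \right)} = \frac{- \frac{3}{2} + x}{m + x}$ ($J{\left(x,m \right)} = \frac{x - \left(2 - \frac{\left(2 - 4\right)^{2}}{8}\right)}{m + x} = \frac{x - \left(2 - \frac{\left(-2\right)^{2}}{8}\right)}{m + x} = \frac{x + \left(-2 + \frac{1}{8} \cdot 4\right)}{m + x} = \frac{x + \left(-2 + \frac{1}{2}\right)}{m + x} = \frac{x - \frac{3}{2}}{m + x} = \frac{- \frac{3}{2} + x}{m + x}$)
$J{\left(-4,6 \right)} \left(-6\right) + 6 = \frac{- \frac{3}{2} - 4}{6 - 4} \left(-6\right) + 6 = \frac{1}{2} \left(- \frac{11}{2}\right) \left(-6\right) + 6 = \left(- \frac{11}{4}\right) \left(-6\right) + 6 = \frac{33}{2} + 6 = \frac{45}{2}$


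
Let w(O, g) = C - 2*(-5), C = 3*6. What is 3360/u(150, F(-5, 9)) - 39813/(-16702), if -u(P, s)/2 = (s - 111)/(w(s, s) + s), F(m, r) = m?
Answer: 162495897/484358 ≈ 335.49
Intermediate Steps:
C = 18
w(O, g) = 28 (w(O, g) = 18 - 2*(-5) = 18 + 10 = 28)
u(P, s) = -2*(-111 + s)/(28 + s) (u(P, s) = -2*(s - 111)/(28 + s) = -2*(-111 + s)/(28 + s))
3360/u(150, F(-5, 9)) - 39813/(-16702) = 3360/((2*(111 - 1*(-5))/(28 - 5))) - 39813/(-16702) = 3360/((2*(111 + 5)/23)) - 39813*(-1/16702) = 3360/((2*(1/23)*116)) + 39813/16702 = 3360/(232/23) + 39813/16702 = 3360*(23/232) + 39813/16702 = 9660/29 + 39813/16702 = 162495897/484358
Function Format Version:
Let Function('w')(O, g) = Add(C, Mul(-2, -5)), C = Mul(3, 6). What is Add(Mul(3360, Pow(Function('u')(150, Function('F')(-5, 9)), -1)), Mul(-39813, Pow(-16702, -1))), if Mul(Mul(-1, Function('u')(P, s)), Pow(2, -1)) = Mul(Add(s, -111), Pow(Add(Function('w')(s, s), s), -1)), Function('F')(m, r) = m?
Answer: Rational(162495897, 484358) ≈ 335.49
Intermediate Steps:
C = 18
Function('w')(O, g) = 28 (Function('w')(O, g) = Add(18, Mul(-2, -5)) = Add(18, 10) = 28)
Function('u')(P, s) = Mul(-2, Pow(Add(28, s), -1), Add(-111, s)) (Function('u')(P, s) = Mul(-2, Mul(Add(s, -111), Pow(Add(28, s), -1))) = Mul(-2, Mul(Add(-111, s), Pow(Add(28, s), -1))) = Mul(-2, Mul(Pow(Add(28, s), -1), Add(-111, s))) = Mul(-2, Pow(Add(28, s), -1), Add(-111, s)))
Add(Mul(3360, Pow(Function('u')(150, Function('F')(-5, 9)), -1)), Mul(-39813, Pow(-16702, -1))) = Add(Mul(3360, Pow(Mul(2, Pow(Add(28, -5), -1), Add(111, Mul(-1, -5))), -1)), Mul(-39813, Pow(-16702, -1))) = Add(Mul(3360, Pow(Mul(2, Pow(23, -1), Add(111, 5)), -1)), Mul(-39813, Rational(-1, 16702))) = Add(Mul(3360, Pow(Mul(2, Rational(1, 23), 116), -1)), Rational(39813, 16702)) = Add(Mul(3360, Pow(Rational(232, 23), -1)), Rational(39813, 16702)) = Add(Mul(3360, Rational(23, 232)), Rational(39813, 16702)) = Add(Rational(9660, 29), Rational(39813, 16702)) = Rational(162495897, 484358)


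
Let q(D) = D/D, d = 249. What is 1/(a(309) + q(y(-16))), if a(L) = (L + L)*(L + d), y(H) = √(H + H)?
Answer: 1/344845 ≈ 2.8999e-6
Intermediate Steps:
y(H) = √2*√H (y(H) = √(2*H) = √2*√H)
a(L) = 2*L*(249 + L) (a(L) = (L + L)*(L + 249) = (2*L)*(249 + L) = 2*L*(249 + L))
q(D) = 1
1/(a(309) + q(y(-16))) = 1/(2*309*(249 + 309) + 1) = 1/(2*309*558 + 1) = 1/(344844 + 1) = 1/344845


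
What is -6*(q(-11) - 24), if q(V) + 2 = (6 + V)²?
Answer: 6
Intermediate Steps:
q(V) = -2 + (6 + V)²
-6*(q(-11) - 24) = -6*((-2 + (6 - 11)²) - 24) = -6*((-2 + (-5)²) - 24) = -6*((-2 + 25) - 24) = -6*(23 - 24) = -6*(-1) = 6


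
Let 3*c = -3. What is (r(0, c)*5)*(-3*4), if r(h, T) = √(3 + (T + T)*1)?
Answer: -60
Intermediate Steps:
c = -1 (c = (⅓)*(-3) = -1)
r(h, T) = √(3 + 2*T) (r(h, T) = √(3 + (2*T)*1) = √(3 + 2*T))
(r(0, c)*5)*(-3*4) = (√(3 + 2*(-1))*5)*(-3*4) = (√(3 - 2)*5)*(-12) = (√1*5)*(-12) = (1*5)*(-12) = 5*(-12) = -60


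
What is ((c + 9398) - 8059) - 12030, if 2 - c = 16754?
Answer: -27443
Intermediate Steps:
c = -16752 (c = 2 - 1*16754 = 2 - 16754 = -16752)
((c + 9398) - 8059) - 12030 = ((-16752 + 9398) - 8059) - 12030 = (-7354 - 8059) - 12030 = -15413 - 12030 = -27443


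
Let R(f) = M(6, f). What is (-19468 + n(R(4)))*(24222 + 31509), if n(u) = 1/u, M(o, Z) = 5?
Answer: -5424799809/5 ≈ -1.0850e+9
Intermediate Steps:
R(f) = 5
(-19468 + n(R(4)))*(24222 + 31509) = (-19468 + 1/5)*(24222 + 31509) = (-19468 + ⅕)*55731 = -97339/5*55731 = -5424799809/5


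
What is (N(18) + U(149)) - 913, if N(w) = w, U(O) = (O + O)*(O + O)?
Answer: 87909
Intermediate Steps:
U(O) = 4*O² (U(O) = (2*O)*(2*O) = 4*O²)
(N(18) + U(149)) - 913 = (18 + 4*149²) - 913 = (18 + 4*22201) - 913 = (18 + 88804) - 913 = 88822 - 913 = 87909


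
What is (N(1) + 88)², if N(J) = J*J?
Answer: 7921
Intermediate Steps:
N(J) = J²
(N(1) + 88)² = (1² + 88)² = (1 + 88)² = 89² = 7921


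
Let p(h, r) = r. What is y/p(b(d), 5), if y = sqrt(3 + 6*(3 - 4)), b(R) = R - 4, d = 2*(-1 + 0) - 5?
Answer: I*sqrt(3)/5 ≈ 0.34641*I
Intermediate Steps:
d = -7 (d = 2*(-1) - 5 = -2 - 5 = -7)
b(R) = -4 + R
y = I*sqrt(3) (y = sqrt(3 + 6*(-1)) = sqrt(3 - 6) = sqrt(-3) = I*sqrt(3) ≈ 1.732*I)
y/p(b(d), 5) = (I*sqrt(3))/5 = I*sqrt(3)/5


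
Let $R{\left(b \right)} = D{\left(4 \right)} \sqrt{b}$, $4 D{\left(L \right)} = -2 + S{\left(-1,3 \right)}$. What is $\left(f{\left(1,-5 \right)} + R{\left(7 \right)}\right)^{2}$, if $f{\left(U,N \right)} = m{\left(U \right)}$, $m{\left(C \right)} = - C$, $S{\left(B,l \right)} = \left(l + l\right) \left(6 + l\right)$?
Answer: $1184 - 26 \sqrt{7} \approx 1115.2$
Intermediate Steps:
$S{\left(B,l \right)} = 2 l \left(6 + l\right)$
$f{\left(U,N \right)} = - U$
$D{\left(L \right)} = 13$ ($D{\left(L \right)} = \frac{-2 + 2 \cdot 3 \left(6 + 3\right)}{4} = \frac{-2 + 2 \cdot 3 \cdot 9}{4} = \frac{-2 + 54}{4} = \frac{1}{4} \cdot 52 = 13$)
$R{\left(b \right)} = 13 \sqrt{b}$
$\left(f{\left(1,-5 \right)} + R{\left(7 \right)}\right)^{2} = \left(\left(-1\right) 1 + 13 \sqrt{7}\right)^{2} = \left(-1 + 13 \sqrt{7}\right)^{2}$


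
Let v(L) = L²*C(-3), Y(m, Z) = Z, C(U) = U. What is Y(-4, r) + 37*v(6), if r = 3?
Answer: -3993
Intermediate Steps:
v(L) = -3*L² (v(L) = L²*(-3) = -3*L²)
Y(-4, r) + 37*v(6) = 3 + 37*(-3*6²) = 3 + 37*(-3*36) = 3 + 37*(-108) = 3 - 3996 = -3993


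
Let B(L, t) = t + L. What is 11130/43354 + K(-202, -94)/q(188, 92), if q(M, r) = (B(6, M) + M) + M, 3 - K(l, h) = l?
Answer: 28739/46626 ≈ 0.61637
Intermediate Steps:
B(L, t) = L + t
K(l, h) = 3 - l
q(M, r) = 6 + 3*M (q(M, r) = ((6 + M) + M) + M = (6 + 2*M) + M = 6 + 3*M)
11130/43354 + K(-202, -94)/q(188, 92) = 11130/43354 + (3 - 1*(-202))/(6 + 3*188) = 11130*(1/43354) + (3 + 202)/(6 + 564) = 105/409 + 205/570 = 105/409 + 205*(1/570) = 105/409 + 41/114 = 28739/46626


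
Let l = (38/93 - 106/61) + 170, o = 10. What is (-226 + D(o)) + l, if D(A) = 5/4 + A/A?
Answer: -1249855/22692 ≈ -55.079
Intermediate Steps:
D(A) = 9/4 (D(A) = 5*(¼) + 1 = 5/4 + 1 = 9/4)
l = 956870/5673 (l = (38*(1/93) - 106*1/61) + 170 = (38/93 - 106/61) + 170 = -7540/5673 + 170 = 956870/5673 ≈ 168.67)
(-226 + D(o)) + l = (-226 + 9/4) + 956870/5673 = -895/4 + 956870/5673 = -1249855/22692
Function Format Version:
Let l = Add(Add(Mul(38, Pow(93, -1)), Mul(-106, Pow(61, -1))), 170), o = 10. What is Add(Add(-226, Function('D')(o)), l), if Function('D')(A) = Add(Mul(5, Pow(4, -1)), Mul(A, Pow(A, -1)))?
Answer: Rational(-1249855, 22692) ≈ -55.079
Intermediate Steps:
Function('D')(A) = Rational(9, 4) (Function('D')(A) = Add(Mul(5, Rational(1, 4)), 1) = Add(Rational(5, 4), 1) = Rational(9, 4))
l = Rational(956870, 5673) (l = Add(Add(Mul(38, Rational(1, 93)), Mul(-106, Rational(1, 61))), 170) = Add(Add(Rational(38, 93), Rational(-106, 61)), 170) = Add(Rational(-7540, 5673), 170) = Rational(956870, 5673) ≈ 168.67)
Add(Add(-226, Function('D')(o)), l) = Add(Add(-226, Rational(9, 4)), Rational(956870, 5673)) = Add(Rational(-895, 4), Rational(956870, 5673)) = Rational(-1249855, 22692)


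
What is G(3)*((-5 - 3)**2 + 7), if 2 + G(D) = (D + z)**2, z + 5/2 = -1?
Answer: -497/4 ≈ -124.25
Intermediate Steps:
z = -7/2 (z = -5/2 - 1 = -7/2 ≈ -3.5000)
G(D) = -2 + (-7/2 + D)**2 (G(D) = -2 + (D - 7/2)**2 = -2 + (-7/2 + D)**2)
G(3)*((-5 - 3)**2 + 7) = (-2 + (-7 + 2*3)**2/4)*((-5 - 3)**2 + 7) = (-2 + (-7 + 6)**2/4)*((-8)**2 + 7) = (-2 + (1/4)*(-1)**2)*(64 + 7) = (-2 + (1/4)*1)*71 = (-2 + 1/4)*71 = -7/4*71 = -497/4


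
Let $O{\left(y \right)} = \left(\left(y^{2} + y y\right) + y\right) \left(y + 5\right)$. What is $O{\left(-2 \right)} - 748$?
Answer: $-730$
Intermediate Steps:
$O{\left(y \right)} = \left(5 + y\right) \left(y + 2 y^{2}\right)$ ($O{\left(y \right)} = \left(\left(y^{2} + y^{2}\right) + y\right) \left(5 + y\right) = \left(2 y^{2} + y\right) \left(5 + y\right) = \left(y + 2 y^{2}\right) \left(5 + y\right) = \left(5 + y\right) \left(y + 2 y^{2}\right)$)
$O{\left(-2 \right)} - 748 = - 2 \left(5 + 2 \left(-2\right)^{2} + 11 \left(-2\right)\right) - 748 = - 2 \left(5 + 2 \cdot 4 - 22\right) - 748 = - 2 \left(5 + 8 - 22\right) - 748 = \left(-2\right) \left(-9\right) - 748 = 18 - 748 = -730$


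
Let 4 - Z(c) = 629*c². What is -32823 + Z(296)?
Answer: -55143283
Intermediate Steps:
Z(c) = 4 - 629*c²
-32823 + Z(296) = -32823 + (4 - 629*296²) = -32823 + (4 - 629*87616) = -32823 + (4 - 55110464) = -32823 - 55110460 = -55143283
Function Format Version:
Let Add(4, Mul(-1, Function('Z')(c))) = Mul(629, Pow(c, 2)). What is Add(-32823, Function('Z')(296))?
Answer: -55143283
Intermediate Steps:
Function('Z')(c) = Add(4, Mul(-629, Pow(c, 2))) (Function('Z')(c) = Add(4, Mul(-1, Mul(629, Pow(c, 2)))) = Add(4, Mul(-629, Pow(c, 2))))
Add(-32823, Function('Z')(296)) = Add(-32823, Add(4, Mul(-629, Pow(296, 2)))) = Add(-32823, Add(4, Mul(-629, 87616))) = Add(-32823, Add(4, -55110464)) = Add(-32823, -55110460) = -55143283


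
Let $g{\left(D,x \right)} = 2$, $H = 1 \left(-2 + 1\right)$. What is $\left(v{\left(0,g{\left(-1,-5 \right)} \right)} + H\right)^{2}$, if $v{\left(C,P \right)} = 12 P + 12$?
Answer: $1225$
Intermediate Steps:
$H = -1$ ($H = 1 \left(-1\right) = -1$)
$v{\left(C,P \right)} = 12 + 12 P$
$\left(v{\left(0,g{\left(-1,-5 \right)} \right)} + H\right)^{2} = \left(\left(12 + 12 \cdot 2\right) - 1\right)^{2} = \left(\left(12 + 24\right) - 1\right)^{2} = \left(36 - 1\right)^{2} = 35^{2} = 1225$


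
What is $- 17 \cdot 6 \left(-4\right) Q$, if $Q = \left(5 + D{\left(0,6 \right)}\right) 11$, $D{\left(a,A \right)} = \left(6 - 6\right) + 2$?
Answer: $31416$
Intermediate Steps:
$D{\left(a,A \right)} = 2$ ($D{\left(a,A \right)} = \left(6 - 6\right) + 2 = 0 + 2 = 2$)
$Q = 77$ ($Q = \left(5 + 2\right) 11 = 7 \cdot 11 = 77$)
$- 17 \cdot 6 \left(-4\right) Q = - 17 \cdot 6 \left(-4\right) 77 = \left(-17\right) \left(-24\right) 77 = 408 \cdot 77 = 31416$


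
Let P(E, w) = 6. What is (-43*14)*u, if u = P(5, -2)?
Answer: -3612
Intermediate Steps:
u = 6
(-43*14)*u = -43*14*6 = -602*6 = -3612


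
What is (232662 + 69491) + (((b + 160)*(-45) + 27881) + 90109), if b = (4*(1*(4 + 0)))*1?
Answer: 412223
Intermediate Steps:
b = 16 (b = (4*(1*4))*1 = (4*4)*1 = 16*1 = 16)
(232662 + 69491) + (((b + 160)*(-45) + 27881) + 90109) = (232662 + 69491) + (((16 + 160)*(-45) + 27881) + 90109) = 302153 + ((176*(-45) + 27881) + 90109) = 302153 + ((-7920 + 27881) + 90109) = 302153 + (19961 + 90109) = 302153 + 110070 = 412223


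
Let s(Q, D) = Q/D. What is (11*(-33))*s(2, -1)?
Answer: 726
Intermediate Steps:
(11*(-33))*s(2, -1) = (11*(-33))*(2/(-1)) = -726*(-1) = -363*(-2) = 726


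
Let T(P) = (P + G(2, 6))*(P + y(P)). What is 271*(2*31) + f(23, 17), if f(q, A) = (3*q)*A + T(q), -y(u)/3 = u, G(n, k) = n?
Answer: 16825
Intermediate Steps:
y(u) = -3*u
T(P) = -2*P*(2 + P) (T(P) = (P + 2)*(P - 3*P) = (2 + P)*(-2*P) = -2*P*(2 + P))
f(q, A) = 2*q*(-2 - q) + 3*A*q (f(q, A) = (3*q)*A + 2*q*(-2 - q) = 3*A*q + 2*q*(-2 - q) = 2*q*(-2 - q) + 3*A*q)
271*(2*31) + f(23, 17) = 271*(2*31) + 23*(-4 - 2*23 + 3*17) = 271*62 + 23*(-4 - 46 + 51) = 16802 + 23*1 = 16802 + 23 = 16825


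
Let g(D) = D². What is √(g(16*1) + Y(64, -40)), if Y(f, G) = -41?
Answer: √215 ≈ 14.663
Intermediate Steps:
√(g(16*1) + Y(64, -40)) = √((16*1)² - 41) = √(16² - 41) = √(256 - 41) = √215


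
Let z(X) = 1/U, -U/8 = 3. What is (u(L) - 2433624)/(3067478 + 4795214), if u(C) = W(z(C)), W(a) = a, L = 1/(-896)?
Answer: -58406977/188704608 ≈ -0.30952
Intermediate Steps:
U = -24 (U = -8*3 = -24)
z(X) = -1/24 (z(X) = 1/(-24) = -1/24)
L = -1/896 ≈ -0.0011161
u(C) = -1/24
(u(L) - 2433624)/(3067478 + 4795214) = (-1/24 - 2433624)/(3067478 + 4795214) = -58406977/24/7862692 = -58406977/24*1/7862692 = -58406977/188704608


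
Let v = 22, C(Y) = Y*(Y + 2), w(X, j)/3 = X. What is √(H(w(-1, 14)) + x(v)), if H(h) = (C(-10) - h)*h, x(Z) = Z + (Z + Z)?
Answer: I*√183 ≈ 13.528*I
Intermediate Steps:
w(X, j) = 3*X
C(Y) = Y*(2 + Y)
x(Z) = 3*Z (x(Z) = Z + 2*Z = 3*Z)
H(h) = h*(80 - h) (H(h) = (-10*(2 - 10) - h)*h = (-10*(-8) - h)*h = (80 - h)*h = h*(80 - h))
√(H(w(-1, 14)) + x(v)) = √((3*(-1))*(80 - 3*(-1)) + 3*22) = √(-3*(80 - 1*(-3)) + 66) = √(-3*(80 + 3) + 66) = √(-3*83 + 66) = √(-249 + 66) = √(-183) = I*√183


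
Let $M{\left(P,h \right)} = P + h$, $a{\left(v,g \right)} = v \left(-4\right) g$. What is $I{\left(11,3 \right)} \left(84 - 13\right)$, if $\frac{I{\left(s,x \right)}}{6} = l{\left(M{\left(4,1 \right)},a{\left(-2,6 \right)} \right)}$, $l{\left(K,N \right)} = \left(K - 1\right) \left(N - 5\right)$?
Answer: $73272$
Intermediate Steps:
$a{\left(v,g \right)} = - 4 g v$ ($a{\left(v,g \right)} = - 4 v g = - 4 g v$)
$l{\left(K,N \right)} = \left(-1 + K\right) \left(-5 + N\right)$
$I{\left(s,x \right)} = 1032$ ($I{\left(s,x \right)} = 6 \left(5 - \left(-4\right) 6 \left(-2\right) - 5 \left(4 + 1\right) + \left(4 + 1\right) \left(\left(-4\right) 6 \left(-2\right)\right)\right) = 6 \left(5 - 48 - 25 + 5 \cdot 48\right) = 6 \left(5 - 48 - 25 + 240\right) = 6 \cdot 172 = 1032$)
$I{\left(11,3 \right)} \left(84 - 13\right) = 1032 \left(84 - 13\right) = 1032 \cdot 71 = 73272$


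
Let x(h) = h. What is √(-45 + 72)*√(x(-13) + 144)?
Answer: 3*√393 ≈ 59.473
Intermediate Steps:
√(-45 + 72)*√(x(-13) + 144) = √(-45 + 72)*√(-13 + 144) = √27*√131 = (3*√3)*√131 = 3*√393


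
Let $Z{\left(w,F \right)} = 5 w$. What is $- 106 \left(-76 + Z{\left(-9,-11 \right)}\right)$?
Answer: $12826$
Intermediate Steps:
$- 106 \left(-76 + Z{\left(-9,-11 \right)}\right) = - 106 \left(-76 + 5 \left(-9\right)\right) = - 106 \left(-76 - 45\right) = \left(-106\right) \left(-121\right) = 12826$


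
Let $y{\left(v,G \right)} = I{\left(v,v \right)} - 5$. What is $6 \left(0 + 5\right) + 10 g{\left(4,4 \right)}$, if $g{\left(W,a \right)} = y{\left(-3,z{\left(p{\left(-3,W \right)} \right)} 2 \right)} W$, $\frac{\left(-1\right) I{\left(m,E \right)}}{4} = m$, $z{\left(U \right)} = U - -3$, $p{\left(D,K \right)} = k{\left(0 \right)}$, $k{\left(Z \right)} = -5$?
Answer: $310$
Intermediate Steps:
$p{\left(D,K \right)} = -5$
$z{\left(U \right)} = 3 + U$ ($z{\left(U \right)} = U + 3 = 3 + U$)
$I{\left(m,E \right)} = - 4 m$
$y{\left(v,G \right)} = -5 - 4 v$ ($y{\left(v,G \right)} = - 4 v - 5 = -5 - 4 v$)
$g{\left(W,a \right)} = 7 W$ ($g{\left(W,a \right)} = \left(-5 - -12\right) W = \left(-5 + 12\right) W = 7 W$)
$6 \left(0 + 5\right) + 10 g{\left(4,4 \right)} = 6 \left(0 + 5\right) + 10 \cdot 7 \cdot 4 = 6 \cdot 5 + 10 \cdot 28 = 30 + 280 = 310$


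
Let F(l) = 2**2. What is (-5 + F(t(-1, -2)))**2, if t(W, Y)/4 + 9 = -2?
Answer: 1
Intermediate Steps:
t(W, Y) = -44 (t(W, Y) = -36 + 4*(-2) = -36 - 8 = -44)
F(l) = 4
(-5 + F(t(-1, -2)))**2 = (-5 + 4)**2 = (-1)**2 = 1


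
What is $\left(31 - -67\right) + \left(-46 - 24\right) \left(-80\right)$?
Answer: $5698$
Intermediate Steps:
$\left(31 - -67\right) + \left(-46 - 24\right) \left(-80\right) = \left(31 + 67\right) + \left(-46 - 24\right) \left(-80\right) = 98 - -5600 = 98 + 5600 = 5698$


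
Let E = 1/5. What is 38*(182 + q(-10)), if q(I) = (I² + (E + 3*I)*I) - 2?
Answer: 21964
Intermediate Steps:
E = ⅕ ≈ 0.20000
q(I) = -2 + I² + I*(⅕ + 3*I) (q(I) = (I² + (⅕ + 3*I)*I) - 2 = (I² + I*(⅕ + 3*I)) - 2 = -2 + I² + I*(⅕ + 3*I))
38*(182 + q(-10)) = 38*(182 + (-2 + 4*(-10)² + (⅕)*(-10))) = 38*(182 + (-2 + 4*100 - 2)) = 38*(182 + (-2 + 400 - 2)) = 38*(182 + 396) = 38*578 = 21964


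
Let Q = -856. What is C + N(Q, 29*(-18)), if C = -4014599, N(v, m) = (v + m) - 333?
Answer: -4016310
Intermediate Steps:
N(v, m) = -333 + m + v (N(v, m) = (m + v) - 333 = -333 + m + v)
C + N(Q, 29*(-18)) = -4014599 + (-333 + 29*(-18) - 856) = -4014599 + (-333 - 522 - 856) = -4014599 - 1711 = -4016310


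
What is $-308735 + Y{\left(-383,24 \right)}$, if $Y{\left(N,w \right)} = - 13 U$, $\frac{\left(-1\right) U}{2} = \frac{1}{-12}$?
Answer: $- \frac{1852423}{6} \approx -3.0874 \cdot 10^{5}$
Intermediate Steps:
$U = \frac{1}{6}$ ($U = - \frac{2}{-12} = \left(-2\right) \left(- \frac{1}{12}\right) = \frac{1}{6} \approx 0.16667$)
$Y{\left(N,w \right)} = - \frac{13}{6}$ ($Y{\left(N,w \right)} = \left(-13\right) \frac{1}{6} = - \frac{13}{6}$)
$-308735 + Y{\left(-383,24 \right)} = -308735 - \frac{13}{6} = - \frac{1852423}{6}$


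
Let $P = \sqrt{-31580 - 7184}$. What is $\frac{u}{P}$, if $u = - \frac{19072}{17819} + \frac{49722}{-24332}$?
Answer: $\frac{675028111 i \sqrt{9691}}{4201745360428} \approx 0.015815 i$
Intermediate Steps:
$u = - \frac{675028111}{216785954}$ ($u = \left(-19072\right) \frac{1}{17819} + 49722 \left(- \frac{1}{24332}\right) = - \frac{19072}{17819} - \frac{24861}{12166} = - \frac{675028111}{216785954} \approx -3.1138$)
$P = 2 i \sqrt{9691}$ ($P = \sqrt{-38764} = 2 i \sqrt{9691} \approx 196.89 i$)
$\frac{u}{P} = - \frac{675028111}{216785954 \cdot 2 i \sqrt{9691}} = - \frac{675028111 \left(- \frac{i \sqrt{9691}}{19382}\right)}{216785954} = \frac{675028111 i \sqrt{9691}}{4201745360428}$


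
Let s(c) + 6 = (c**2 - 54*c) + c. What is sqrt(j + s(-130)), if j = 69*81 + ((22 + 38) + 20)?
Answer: sqrt(29453) ≈ 171.62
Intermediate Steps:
s(c) = -6 + c**2 - 53*c (s(c) = -6 + ((c**2 - 54*c) + c) = -6 + (c**2 - 53*c) = -6 + c**2 - 53*c)
j = 5669 (j = 5589 + (60 + 20) = 5589 + 80 = 5669)
sqrt(j + s(-130)) = sqrt(5669 + (-6 + (-130)**2 - 53*(-130))) = sqrt(5669 + (-6 + 16900 + 6890)) = sqrt(5669 + 23784) = sqrt(29453)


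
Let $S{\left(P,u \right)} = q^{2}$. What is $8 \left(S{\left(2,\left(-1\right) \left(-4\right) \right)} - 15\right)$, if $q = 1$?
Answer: $-112$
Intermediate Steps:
$S{\left(P,u \right)} = 1$ ($S{\left(P,u \right)} = 1^{2} = 1$)
$8 \left(S{\left(2,\left(-1\right) \left(-4\right) \right)} - 15\right) = 8 \left(1 - 15\right) = 8 \left(-14\right) = -112$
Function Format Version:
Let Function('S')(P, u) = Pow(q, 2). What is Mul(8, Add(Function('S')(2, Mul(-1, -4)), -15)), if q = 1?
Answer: -112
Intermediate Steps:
Function('S')(P, u) = 1 (Function('S')(P, u) = Pow(1, 2) = 1)
Mul(8, Add(Function('S')(2, Mul(-1, -4)), -15)) = Mul(8, Add(1, -15)) = Mul(8, -14) = -112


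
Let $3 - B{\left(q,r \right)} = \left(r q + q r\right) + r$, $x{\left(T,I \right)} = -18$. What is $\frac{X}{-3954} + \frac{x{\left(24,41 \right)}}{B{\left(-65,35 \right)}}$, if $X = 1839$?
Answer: $- \frac{155181}{330818} \approx -0.46908$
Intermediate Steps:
$B{\left(q,r \right)} = 3 - r - 2 q r$ ($B{\left(q,r \right)} = 3 - \left(\left(r q + q r\right) + r\right) = 3 - \left(\left(q r + q r\right) + r\right) = 3 - \left(2 q r + r\right) = 3 - \left(r + 2 q r\right) = 3 - r - 2 q r$)
$\frac{X}{-3954} + \frac{x{\left(24,41 \right)}}{B{\left(-65,35 \right)}} = \frac{1839}{-3954} - \frac{18}{3 - 35 - \left(-130\right) 35} = 1839 \left(- \frac{1}{3954}\right) - \frac{18}{3 - 35 + 4550} = - \frac{613}{1318} - \frac{18}{4518} = - \frac{613}{1318} - \frac{1}{251} = - \frac{155181}{330818}$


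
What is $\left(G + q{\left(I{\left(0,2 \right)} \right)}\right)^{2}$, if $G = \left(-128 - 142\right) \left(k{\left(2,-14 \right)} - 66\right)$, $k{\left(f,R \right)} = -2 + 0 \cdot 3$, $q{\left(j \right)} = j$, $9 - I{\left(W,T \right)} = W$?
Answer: $337420161$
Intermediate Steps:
$I{\left(W,T \right)} = 9 - W$
$k{\left(f,R \right)} = -2$ ($k{\left(f,R \right)} = -2 + 0 = -2$)
$G = 18360$ ($G = \left(-128 - 142\right) \left(-2 - 66\right) = \left(-270\right) \left(-68\right) = 18360$)
$\left(G + q{\left(I{\left(0,2 \right)} \right)}\right)^{2} = \left(18360 + \left(9 - 0\right)\right)^{2} = \left(18360 + \left(9 + 0\right)\right)^{2} = \left(18360 + 9\right)^{2} = 18369^{2} = 337420161$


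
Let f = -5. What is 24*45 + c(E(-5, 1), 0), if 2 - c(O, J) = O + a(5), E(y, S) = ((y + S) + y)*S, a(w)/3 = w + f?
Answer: 1091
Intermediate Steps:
a(w) = -15 + 3*w (a(w) = 3*(w - 5) = 3*(-5 + w) = -15 + 3*w)
E(y, S) = S*(S + 2*y) (E(y, S) = ((S + y) + y)*S = (S + 2*y)*S = S*(S + 2*y))
c(O, J) = 2 - O (c(O, J) = 2 - (O + (-15 + 3*5)) = 2 - (O + (-15 + 15)) = 2 - (O + 0) = 2 - O)
24*45 + c(E(-5, 1), 0) = 24*45 + (2 - (1 + 2*(-5))) = 1080 + (2 - (1 - 10)) = 1080 + (2 - (-9)) = 1080 + (2 - 1*(-9)) = 1080 + (2 + 9) = 1080 + 11 = 1091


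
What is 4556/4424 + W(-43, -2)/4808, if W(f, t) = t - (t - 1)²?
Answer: 2732073/2658824 ≈ 1.0275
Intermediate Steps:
W(f, t) = t - (-1 + t)²
4556/4424 + W(-43, -2)/4808 = 4556/4424 + (-2 - (-1 - 2)²)/4808 = 4556*(1/4424) + (-2 - 1*(-3)²)*(1/4808) = 1139/1106 + (-2 - 1*9)*(1/4808) = 1139/1106 + (-2 - 9)*(1/4808) = 1139/1106 - 11*1/4808 = 1139/1106 - 11/4808 = 2732073/2658824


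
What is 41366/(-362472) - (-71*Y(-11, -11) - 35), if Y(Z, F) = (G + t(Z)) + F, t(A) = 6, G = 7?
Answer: 32058089/181236 ≈ 176.89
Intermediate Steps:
Y(Z, F) = 13 + F (Y(Z, F) = (7 + 6) + F = 13 + F)
41366/(-362472) - (-71*Y(-11, -11) - 35) = 41366/(-362472) - (-71*(13 - 11) - 35) = 41366*(-1/362472) - (-71*2 - 35) = -20683/181236 - (-142 - 35) = -20683/181236 - 1*(-177) = -20683/181236 + 177 = 32058089/181236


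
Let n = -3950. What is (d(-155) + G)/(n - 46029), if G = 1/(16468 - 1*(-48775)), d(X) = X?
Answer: 10112664/3260779897 ≈ 0.0031013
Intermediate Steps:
G = 1/65243 (G = 1/(16468 + 48775) = 1/65243 ≈ 1.5327e-5)
(d(-155) + G)/(n - 46029) = (-155 + 1/65243)/(-3950 - 46029) = -10112664/65243/(-49979) = -10112664/65243*(-1/49979) = 10112664/3260779897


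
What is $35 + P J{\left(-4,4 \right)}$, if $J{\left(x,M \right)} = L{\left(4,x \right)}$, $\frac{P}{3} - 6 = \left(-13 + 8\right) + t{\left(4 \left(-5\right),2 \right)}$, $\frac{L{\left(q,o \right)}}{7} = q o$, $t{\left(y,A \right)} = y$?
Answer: $6419$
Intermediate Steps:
$L{\left(q,o \right)} = 7 o q$ ($L{\left(q,o \right)} = 7 q o = 7 o q$)
$P = -57$ ($P = 18 + 3 \left(\left(-13 + 8\right) + 4 \left(-5\right)\right) = 18 + 3 \left(-5 - 20\right) = 18 + 3 \left(-25\right) = 18 - 75 = -57$)
$J{\left(x,M \right)} = 28 x$ ($J{\left(x,M \right)} = 7 x 4 = 28 x$)
$35 + P J{\left(-4,4 \right)} = 35 - 57 \cdot 28 \left(-4\right) = 35 - -6384 = 35 + 6384 = 6419$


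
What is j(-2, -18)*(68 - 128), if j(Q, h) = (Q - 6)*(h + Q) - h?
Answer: -10680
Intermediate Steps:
j(Q, h) = -h + (-6 + Q)*(Q + h) (j(Q, h) = (-6 + Q)*(Q + h) - h = -h + (-6 + Q)*(Q + h))
j(-2, -18)*(68 - 128) = ((-2)² - 7*(-18) - 6*(-2) - 2*(-18))*(68 - 128) = (4 + 126 + 12 + 36)*(-60) = 178*(-60) = -10680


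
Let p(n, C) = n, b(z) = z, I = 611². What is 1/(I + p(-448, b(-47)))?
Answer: 1/372873 ≈ 2.6819e-6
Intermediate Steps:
I = 373321
1/(I + p(-448, b(-47))) = 1/(373321 - 448) = 1/372873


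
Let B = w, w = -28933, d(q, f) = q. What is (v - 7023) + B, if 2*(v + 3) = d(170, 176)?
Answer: -35874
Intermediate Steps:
v = 82 (v = -3 + (1/2)*170 = -3 + 85 = 82)
B = -28933
(v - 7023) + B = (82 - 7023) - 28933 = -6941 - 28933 = -35874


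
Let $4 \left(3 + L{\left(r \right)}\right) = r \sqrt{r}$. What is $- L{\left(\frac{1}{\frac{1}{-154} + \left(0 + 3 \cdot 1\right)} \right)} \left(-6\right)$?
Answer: $-18 + \frac{231 \sqrt{70994}}{212521} \approx -17.71$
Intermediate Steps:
$L{\left(r \right)} = -3 + \frac{r^{\frac{3}{2}}}{4}$ ($L{\left(r \right)} = -3 + \frac{r \sqrt{r}}{4} = -3 + \frac{r^{\frac{3}{2}}}{4}$)
$- L{\left(\frac{1}{\frac{1}{-154} + \left(0 + 3 \cdot 1\right)} \right)} \left(-6\right) = - \left(-3 + \frac{\left(\frac{1}{\frac{1}{-154} + \left(0 + 3 \cdot 1\right)}\right)^{\frac{3}{2}}}{4}\right) \left(-6\right) = - \left(-3 + \frac{\left(\frac{1}{- \frac{1}{154} + \left(0 + 3\right)}\right)^{\frac{3}{2}}}{4}\right) \left(-6\right) = - \left(-3 + \frac{\left(\frac{1}{- \frac{1}{154} + 3}\right)^{\frac{3}{2}}}{4}\right) \left(-6\right) = - \left(-3 + \frac{\left(\frac{1}{\frac{461}{154}}\right)^{\frac{3}{2}}}{4}\right) \left(-6\right) = - \left(-3 + \frac{\left(\frac{154}{461}\right)^{\frac{3}{2}}}{4}\right) \left(-6\right) = - \left(-3 + \frac{\frac{154}{212521} \sqrt{70994}}{4}\right) \left(-6\right) = - \left(-3 + \frac{77 \sqrt{70994}}{425042}\right) \left(-6\right) = - (18 - \frac{231 \sqrt{70994}}{212521}) = -18 + \frac{231 \sqrt{70994}}{212521}$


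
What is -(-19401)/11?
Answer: 19401/11 ≈ 1763.7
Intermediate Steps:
-(-19401)/11 = -669*(-29/11) = 19401/11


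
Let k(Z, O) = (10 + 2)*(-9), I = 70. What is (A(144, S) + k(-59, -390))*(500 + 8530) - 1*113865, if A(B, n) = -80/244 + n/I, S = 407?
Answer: -63413322/61 ≈ -1.0396e+6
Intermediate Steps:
k(Z, O) = -108 (k(Z, O) = 12*(-9) = -108)
A(B, n) = -20/61 + n/70 (A(B, n) = -80/244 + n/70 = -80*1/244 + n*(1/70) = -20/61 + n/70)
(A(144, S) + k(-59, -390))*(500 + 8530) - 1*113865 = ((-20/61 + (1/70)*407) - 108)*(500 + 8530) - 1*113865 = ((-20/61 + 407/70) - 108)*9030 - 113865 = (23427/4270 - 108)*9030 - 113865 = -437733/4270*9030 - 113865 = -56467557/61 - 113865 = -63413322/61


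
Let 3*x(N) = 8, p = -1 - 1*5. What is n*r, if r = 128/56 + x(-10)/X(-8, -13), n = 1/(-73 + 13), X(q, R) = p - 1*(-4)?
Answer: -1/63 ≈ -0.015873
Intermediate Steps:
p = -6 (p = -1 - 5 = -6)
X(q, R) = -2 (X(q, R) = -6 - 1*(-4) = -6 + 4 = -2)
x(N) = 8/3 (x(N) = (1/3)*8 = 8/3)
n = -1/60 (n = 1/(-60) = -1/60 ≈ -0.016667)
r = 20/21 (r = 128/56 + (8/3)/(-2) = 128*(1/56) + (8/3)*(-1/2) = 16/7 - 4/3 = 20/21 ≈ 0.95238)
n*r = -1/60*20/21 = -1/63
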